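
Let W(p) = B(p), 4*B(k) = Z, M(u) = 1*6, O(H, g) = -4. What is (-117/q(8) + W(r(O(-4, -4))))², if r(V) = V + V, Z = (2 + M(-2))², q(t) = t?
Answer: 121/64 ≈ 1.8906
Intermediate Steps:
M(u) = 6
Z = 64 (Z = (2 + 6)² = 8² = 64)
r(V) = 2*V
B(k) = 16 (B(k) = (¼)*64 = 16)
W(p) = 16
(-117/q(8) + W(r(O(-4, -4))))² = (-117/8 + 16)² = (11/8)² = 121/64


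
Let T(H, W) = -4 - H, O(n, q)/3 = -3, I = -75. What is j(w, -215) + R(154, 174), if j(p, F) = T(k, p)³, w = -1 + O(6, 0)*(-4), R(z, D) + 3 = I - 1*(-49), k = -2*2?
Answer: -29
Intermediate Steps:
O(n, q) = -9 (O(n, q) = 3*(-3) = -9)
k = -4
R(z, D) = -29 (R(z, D) = -3 + (-75 - 1*(-49)) = -3 + (-75 + 49) = -3 - 26 = -29)
w = 35 (w = -1 - 9*(-4) = -1 + 36 = 35)
j(p, F) = 0 (j(p, F) = (-4 - 1*(-4))³ = (-4 + 4)³ = 0³ = 0)
j(w, -215) + R(154, 174) = 0 - 29 = -29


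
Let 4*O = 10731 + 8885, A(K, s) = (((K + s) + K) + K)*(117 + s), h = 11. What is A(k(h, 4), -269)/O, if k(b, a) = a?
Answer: 4883/613 ≈ 7.9657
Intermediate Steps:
A(K, s) = (117 + s)*(s + 3*K) (A(K, s) = ((s + 2*K) + K)*(117 + s) = (s + 3*K)*(117 + s) = (117 + s)*(s + 3*K))
O = 4904 (O = (10731 + 8885)/4 = (¼)*19616 = 4904)
A(k(h, 4), -269)/O = ((-269)² + 117*(-269) + 351*4 + 3*4*(-269))/4904 = (72361 - 31473 + 1404 - 3228)*(1/4904) = 39064*(1/4904) = 4883/613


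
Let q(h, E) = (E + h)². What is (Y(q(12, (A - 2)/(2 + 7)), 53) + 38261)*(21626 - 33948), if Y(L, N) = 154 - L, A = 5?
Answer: -4243277852/9 ≈ -4.7148e+8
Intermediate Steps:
(Y(q(12, (A - 2)/(2 + 7)), 53) + 38261)*(21626 - 33948) = ((154 - ((5 - 2)/(2 + 7) + 12)²) + 38261)*(21626 - 33948) = ((154 - (3/9 + 12)²) + 38261)*(-12322) = ((154 - (3*(⅑) + 12)²) + 38261)*(-12322) = ((154 - (⅓ + 12)²) + 38261)*(-12322) = ((154 - (37/3)²) + 38261)*(-12322) = ((154 - 1*1369/9) + 38261)*(-12322) = ((154 - 1369/9) + 38261)*(-12322) = (17/9 + 38261)*(-12322) = (344366/9)*(-12322) = -4243277852/9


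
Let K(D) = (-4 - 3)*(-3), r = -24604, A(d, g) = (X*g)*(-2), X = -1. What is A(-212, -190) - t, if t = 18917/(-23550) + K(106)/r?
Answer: -109857633791/289712100 ≈ -379.20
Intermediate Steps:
A(d, g) = 2*g (A(d, g) = -g*(-2) = 2*g)
K(D) = 21 (K(D) = -7*(-3) = 21)
t = -232964209/289712100 (t = 18917/(-23550) + 21/(-24604) = 18917*(-1/23550) + 21*(-1/24604) = -18917/23550 - 21/24604 = -232964209/289712100 ≈ -0.80412)
A(-212, -190) - t = 2*(-190) - 1*(-232964209/289712100) = -380 + 232964209/289712100 = -109857633791/289712100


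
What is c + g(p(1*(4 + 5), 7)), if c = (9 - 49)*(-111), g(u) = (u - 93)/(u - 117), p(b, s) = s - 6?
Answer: 128783/29 ≈ 4440.8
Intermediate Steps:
p(b, s) = -6 + s
g(u) = (-93 + u)/(-117 + u)
c = 4440 (c = -40*(-111) = 4440)
c + g(p(1*(4 + 5), 7)) = 4440 + (-93 + (-6 + 7))/(-117 + (-6 + 7)) = 4440 + (-93 + 1)/(-117 + 1) = 4440 - 92/(-116) = 4440 - 1/116*(-92) = 4440 + 23/29 = 128783/29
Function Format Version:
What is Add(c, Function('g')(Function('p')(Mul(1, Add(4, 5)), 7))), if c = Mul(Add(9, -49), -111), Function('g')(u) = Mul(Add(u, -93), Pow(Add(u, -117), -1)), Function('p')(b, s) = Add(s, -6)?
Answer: Rational(128783, 29) ≈ 4440.8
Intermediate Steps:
Function('p')(b, s) = Add(-6, s)
Function('g')(u) = Mul(Pow(Add(-117, u), -1), Add(-93, u)) (Function('g')(u) = Mul(Add(-93, u), Pow(Add(-117, u), -1)) = Mul(Pow(Add(-117, u), -1), Add(-93, u)))
c = 4440 (c = Mul(-40, -111) = 4440)
Add(c, Function('g')(Function('p')(Mul(1, Add(4, 5)), 7))) = Add(4440, Mul(Pow(Add(-117, Add(-6, 7)), -1), Add(-93, Add(-6, 7)))) = Add(4440, Mul(Pow(Add(-117, 1), -1), Add(-93, 1))) = Add(4440, Mul(Pow(-116, -1), -92)) = Add(4440, Mul(Rational(-1, 116), -92)) = Add(4440, Rational(23, 29)) = Rational(128783, 29)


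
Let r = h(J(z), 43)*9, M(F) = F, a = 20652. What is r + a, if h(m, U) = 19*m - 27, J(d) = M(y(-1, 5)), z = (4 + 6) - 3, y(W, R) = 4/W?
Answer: 19725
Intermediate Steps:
z = 7 (z = 10 - 3 = 7)
J(d) = -4 (J(d) = 4/(-1) = 4*(-1) = -4)
h(m, U) = -27 + 19*m
r = -927 (r = (-27 + 19*(-4))*9 = (-27 - 76)*9 = -103*9 = -927)
r + a = -927 + 20652 = 19725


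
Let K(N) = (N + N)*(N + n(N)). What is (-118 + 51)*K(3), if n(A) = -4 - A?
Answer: 1608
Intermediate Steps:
K(N) = -8*N (K(N) = (N + N)*(N + (-4 - N)) = (2*N)*(-4) = -8*N)
(-118 + 51)*K(3) = (-118 + 51)*(-8*3) = -67*(-24) = 1608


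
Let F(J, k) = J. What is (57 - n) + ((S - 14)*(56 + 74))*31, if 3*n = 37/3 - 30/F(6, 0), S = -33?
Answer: -1704199/9 ≈ -1.8936e+5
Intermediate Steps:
n = 22/9 (n = (37/3 - 30/6)/3 = (37*(⅓) - 30*⅙)/3 = (37/3 - 5)/3 = (⅓)*(22/3) = 22/9 ≈ 2.4444)
(57 - n) + ((S - 14)*(56 + 74))*31 = (57 - 1*22/9) + ((-33 - 14)*(56 + 74))*31 = (57 - 22/9) - 47*130*31 = 491/9 - 6110*31 = 491/9 - 189410 = -1704199/9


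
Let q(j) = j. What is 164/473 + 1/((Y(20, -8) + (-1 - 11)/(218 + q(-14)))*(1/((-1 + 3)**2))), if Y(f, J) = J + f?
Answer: 65456/96019 ≈ 0.68170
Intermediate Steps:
164/473 + 1/((Y(20, -8) + (-1 - 11)/(218 + q(-14)))*(1/((-1 + 3)**2))) = 164/473 + 1/(((-8 + 20) + (-1 - 11)/(218 - 14))*(1/((-1 + 3)**2))) = 164*(1/473) + 1/((12 - 12/204)*(1/(2**2))) = 164/473 + 1/((12 - 12*1/204)*(1/4)) = 164/473 + 1/((12 - 1/17)*(1/4)) = 164/473 + 4/(203/17) = 164/473 + (17/203)*4 = 164/473 + 68/203 = 65456/96019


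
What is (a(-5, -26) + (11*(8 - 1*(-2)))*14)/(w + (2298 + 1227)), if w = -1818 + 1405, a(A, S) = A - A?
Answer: 385/778 ≈ 0.49486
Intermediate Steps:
a(A, S) = 0
w = -413
(a(-5, -26) + (11*(8 - 1*(-2)))*14)/(w + (2298 + 1227)) = (0 + (11*(8 - 1*(-2)))*14)/(-413 + (2298 + 1227)) = (0 + (11*(8 + 2))*14)/(-413 + 3525) = (0 + (11*10)*14)/3112 = (0 + 110*14)*(1/3112) = (0 + 1540)*(1/3112) = 1540*(1/3112) = 385/778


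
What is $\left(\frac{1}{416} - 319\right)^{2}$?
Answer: $\frac{17610086209}{173056} \approx 1.0176 \cdot 10^{5}$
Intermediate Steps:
$\left(\frac{1}{416} - 319\right)^{2} = \left(- \frac{132703}{416}\right)^{2} = \frac{17610086209}{173056}$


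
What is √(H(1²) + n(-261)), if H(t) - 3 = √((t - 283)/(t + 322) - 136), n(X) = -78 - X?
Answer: √(19405194 + 323*I*√14279830)/323 ≈ 13.645 + 0.4287*I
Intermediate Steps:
H(t) = 3 + √(-136 + (-283 + t)/(322 + t)) (H(t) = 3 + √((t - 283)/(t + 322) - 136) = 3 + √((-283 + t)/(322 + t) - 136) = 3 + √(-136 + (-283 + t)/(322 + t)))
√(H(1²) + n(-261)) = √((3 + √5*√((-8815 - 27*1²)/(322 + 1²))) + (-78 - 1*(-261))) = √((3 + √5*√((-8815 - 27*1)/(322 + 1))) + (-78 + 261)) = √((3 + √5*√((-8815 - 27)/323)) + 183) = √((3 + √5*√((1/323)*(-8842))) + 183) = √((3 + √5*√(-8842/323)) + 183) = √((3 + √5*(I*√2855966/323)) + 183) = √((3 + I*√14279830/323) + 183) = √(186 + I*√14279830/323)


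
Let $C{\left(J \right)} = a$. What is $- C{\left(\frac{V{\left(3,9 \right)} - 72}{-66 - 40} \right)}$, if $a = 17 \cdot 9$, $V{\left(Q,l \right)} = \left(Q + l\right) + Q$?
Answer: $-153$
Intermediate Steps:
$V{\left(Q,l \right)} = l + 2 Q$
$a = 153$
$C{\left(J \right)} = 153$
$- C{\left(\frac{V{\left(3,9 \right)} - 72}{-66 - 40} \right)} = \left(-1\right) 153 = -153$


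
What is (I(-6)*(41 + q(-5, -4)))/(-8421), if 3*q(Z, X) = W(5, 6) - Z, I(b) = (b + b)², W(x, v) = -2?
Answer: -288/401 ≈ -0.71820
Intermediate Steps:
I(b) = 4*b² (I(b) = (2*b)² = 4*b²)
q(Z, X) = -⅔ - Z/3 (q(Z, X) = (-2 - Z)/3 = -⅔ - Z/3)
(I(-6)*(41 + q(-5, -4)))/(-8421) = ((4*(-6)²)*(41 + (-⅔ - ⅓*(-5))))/(-8421) = ((4*36)*(41 + (-⅔ + 5/3)))*(-1/8421) = (144*(41 + 1))*(-1/8421) = (144*42)*(-1/8421) = 6048*(-1/8421) = -288/401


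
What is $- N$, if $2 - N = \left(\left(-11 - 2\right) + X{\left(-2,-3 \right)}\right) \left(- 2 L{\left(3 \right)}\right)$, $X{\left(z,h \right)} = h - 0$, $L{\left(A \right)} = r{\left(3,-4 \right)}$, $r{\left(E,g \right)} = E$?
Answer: $94$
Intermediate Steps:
$L{\left(A \right)} = 3$
$X{\left(z,h \right)} = h$ ($X{\left(z,h \right)} = h + 0 = h$)
$N = -94$ ($N = 2 - \left(\left(-11 - 2\right) - 3\right) \left(\left(-2\right) 3\right) = 2 - \left(-13 - 3\right) \left(-6\right) = 2 - \left(-16\right) \left(-6\right) = 2 - 96 = -94$)
$- N = \left(-1\right) \left(-94\right) = 94$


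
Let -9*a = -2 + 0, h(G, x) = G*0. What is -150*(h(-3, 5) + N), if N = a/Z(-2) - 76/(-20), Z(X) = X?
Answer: -1660/3 ≈ -553.33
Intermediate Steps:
h(G, x) = 0
a = 2/9 (a = -(-2 + 0)/9 = -⅑*(-2) = 2/9 ≈ 0.22222)
N = 166/45 (N = (2/9)/(-2) - 76/(-20) = (2/9)*(-½) - 76*(-1/20) = -⅑ + 19/5 = 166/45 ≈ 3.6889)
-150*(h(-3, 5) + N) = -150*(0 + 166/45) = -150*166/45 = -1660/3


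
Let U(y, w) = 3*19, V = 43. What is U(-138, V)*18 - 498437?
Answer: -497411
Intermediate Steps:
U(y, w) = 57
U(-138, V)*18 - 498437 = 57*18 - 498437 = 1026 - 498437 = -497411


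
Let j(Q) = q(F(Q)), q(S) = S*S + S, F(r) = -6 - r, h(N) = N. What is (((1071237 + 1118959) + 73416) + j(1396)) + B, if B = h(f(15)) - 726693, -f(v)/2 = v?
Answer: 3501091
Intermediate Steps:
f(v) = -2*v
q(S) = S + S² (q(S) = S² + S = S + S²)
j(Q) = (-6 - Q)*(-5 - Q) (j(Q) = (-6 - Q)*(1 + (-6 - Q)) = (-6 - Q)*(-5 - Q))
B = -726723 (B = -2*15 - 726693 = -30 - 726693 = -726723)
(((1071237 + 1118959) + 73416) + j(1396)) + B = (((1071237 + 1118959) + 73416) + (5 + 1396)*(6 + 1396)) - 726723 = ((2190196 + 73416) + 1401*1402) - 726723 = (2263612 + 1964202) - 726723 = 4227814 - 726723 = 3501091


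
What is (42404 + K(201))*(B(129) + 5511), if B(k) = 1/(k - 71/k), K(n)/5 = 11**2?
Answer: 3927470013591/16570 ≈ 2.3702e+8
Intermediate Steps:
K(n) = 605 (K(n) = 5*11**2 = 5*121 = 605)
(42404 + K(201))*(B(129) + 5511) = (42404 + 605)*(129/(-71 + 129**2) + 5511) = 43009*(129/(-71 + 16641) + 5511) = 43009*(129/16570 + 5511) = 43009*(91317399/16570) = 3927470013591/16570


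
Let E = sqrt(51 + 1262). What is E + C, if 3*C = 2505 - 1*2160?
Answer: 115 + sqrt(1313) ≈ 151.24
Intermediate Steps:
E = sqrt(1313) ≈ 36.235
C = 115 (C = (2505 - 1*2160)/3 = (2505 - 2160)/3 = (1/3)*345 = 115)
E + C = sqrt(1313) + 115 = 115 + sqrt(1313)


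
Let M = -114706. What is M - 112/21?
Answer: -344134/3 ≈ -1.1471e+5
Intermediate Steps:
M - 112/21 = -114706 - 112/21 = -114706 - 1*16/3 = -114706 - 16/3 = -344134/3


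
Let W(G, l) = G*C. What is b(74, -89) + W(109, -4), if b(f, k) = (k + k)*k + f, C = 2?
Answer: 16134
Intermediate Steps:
b(f, k) = f + 2*k² (b(f, k) = (2*k)*k + f = 2*k² + f = f + 2*k²)
W(G, l) = 2*G (W(G, l) = G*2 = 2*G)
b(74, -89) + W(109, -4) = (74 + 2*(-89)²) + 2*109 = (74 + 2*7921) + 218 = (74 + 15842) + 218 = 15916 + 218 = 16134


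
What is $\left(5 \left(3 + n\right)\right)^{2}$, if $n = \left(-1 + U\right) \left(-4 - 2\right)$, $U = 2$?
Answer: $225$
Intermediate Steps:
$n = -6$ ($n = \left(-1 + 2\right) \left(-4 - 2\right) = 1 \left(-6\right) = -6$)
$\left(5 \left(3 + n\right)\right)^{2} = \left(5 \left(3 - 6\right)\right)^{2} = \left(5 \left(-3\right)\right)^{2} = \left(-15\right)^{2} = 225$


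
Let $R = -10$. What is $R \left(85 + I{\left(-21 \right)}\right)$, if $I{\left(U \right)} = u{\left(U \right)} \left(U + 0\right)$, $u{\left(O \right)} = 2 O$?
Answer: $-9670$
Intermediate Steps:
$I{\left(U \right)} = 2 U^{2}$ ($I{\left(U \right)} = 2 U \left(U + 0\right) = 2 U U = 2 U^{2}$)
$R \left(85 + I{\left(-21 \right)}\right) = - 10 \left(85 + 2 \left(-21\right)^{2}\right) = - 10 \left(85 + 2 \cdot 441\right) = - 10 \left(85 + 882\right) = \left(-10\right) 967 = -9670$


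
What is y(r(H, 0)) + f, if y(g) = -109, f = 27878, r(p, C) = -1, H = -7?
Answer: 27769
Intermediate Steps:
y(r(H, 0)) + f = -109 + 27878 = 27769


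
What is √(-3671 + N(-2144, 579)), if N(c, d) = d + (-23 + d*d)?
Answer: √332126 ≈ 576.30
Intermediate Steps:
N(c, d) = -23 + d + d² (N(c, d) = d + (-23 + d²) = -23 + d + d²)
√(-3671 + N(-2144, 579)) = √(-3671 + (-23 + 579 + 579²)) = √(-3671 + (-23 + 579 + 335241)) = √(-3671 + 335797) = √332126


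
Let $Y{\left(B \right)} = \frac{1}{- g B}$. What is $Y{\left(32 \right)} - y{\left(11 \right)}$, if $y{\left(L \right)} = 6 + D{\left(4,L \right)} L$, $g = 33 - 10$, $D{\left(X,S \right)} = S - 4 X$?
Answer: $\frac{36063}{736} \approx 48.999$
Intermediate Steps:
$g = 23$ ($g = 33 - 10 = 23$)
$y{\left(L \right)} = 6 + L \left(-16 + L\right)$ ($y{\left(L \right)} = 6 + \left(L - 16\right) L = 6 + \left(-16 + L\right) L = 6 + L \left(-16 + L\right)$)
$Y{\left(B \right)} = - \frac{1}{23 B}$ ($Y{\left(B \right)} = \frac{1}{\left(-1\right) 23 B} = \frac{1}{\left(-23\right) B} = - \frac{1}{23 B}$)
$Y{\left(32 \right)} - y{\left(11 \right)} = - \frac{1}{23 \cdot 32} - \left(6 + 11 \left(-16 + 11\right)\right) = \left(- \frac{1}{23}\right) \frac{1}{32} - \left(6 + 11 \left(-5\right)\right) = - \frac{1}{736} - \left(6 - 55\right) = - \frac{1}{736} - -49 = - \frac{1}{736} + 49 = \frac{36063}{736}$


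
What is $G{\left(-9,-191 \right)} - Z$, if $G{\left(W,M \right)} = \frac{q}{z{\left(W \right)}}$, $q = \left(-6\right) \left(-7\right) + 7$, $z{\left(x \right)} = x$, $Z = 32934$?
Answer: $- \frac{296455}{9} \approx -32939.0$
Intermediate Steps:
$q = 49$ ($q = 42 + 7 = 49$)
$G{\left(W,M \right)} = \frac{49}{W}$
$G{\left(-9,-191 \right)} - Z = \frac{49}{-9} - 32934 = 49 \left(- \frac{1}{9}\right) - 32934 = - \frac{49}{9} - 32934 = - \frac{296455}{9}$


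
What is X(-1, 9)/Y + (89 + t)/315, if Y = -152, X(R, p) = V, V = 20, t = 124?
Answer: 2173/3990 ≈ 0.54461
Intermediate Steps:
X(R, p) = 20
X(-1, 9)/Y + (89 + t)/315 = 20/(-152) + (89 + 124)/315 = 20*(-1/152) + 213*(1/315) = -5/38 + 71/105 = 2173/3990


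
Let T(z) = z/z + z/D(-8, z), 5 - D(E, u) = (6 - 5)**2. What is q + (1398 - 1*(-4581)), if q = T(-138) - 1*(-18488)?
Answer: 48867/2 ≈ 24434.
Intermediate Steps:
D(E, u) = 4 (D(E, u) = 5 - (6 - 5)**2 = 5 - 1*1**2 = 5 - 1*1 = 5 - 1 = 4)
T(z) = 1 + z/4 (T(z) = z/z + z/4 = 1 + z*(1/4) = 1 + z/4)
q = 36909/2 (q = (1 + (1/4)*(-138)) - 1*(-18488) = (1 - 69/2) + 18488 = -67/2 + 18488 = 36909/2 ≈ 18455.)
q + (1398 - 1*(-4581)) = 36909/2 + (1398 - 1*(-4581)) = 36909/2 + (1398 + 4581) = 36909/2 + 5979 = 48867/2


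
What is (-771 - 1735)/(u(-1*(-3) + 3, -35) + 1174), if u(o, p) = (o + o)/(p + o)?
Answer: -5191/2431 ≈ -2.1353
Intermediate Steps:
u(o, p) = 2*o/(o + p) (u(o, p) = (2*o)/(o + p) = 2*o/(o + p))
(-771 - 1735)/(u(-1*(-3) + 3, -35) + 1174) = (-771 - 1735)/(2*(-1*(-3) + 3)/((-1*(-3) + 3) - 35) + 1174) = -2506/(2*(3 + 3)/((3 + 3) - 35) + 1174) = -2506/(2*6/(6 - 35) + 1174) = -2506/(2*6/(-29) + 1174) = -2506/(2*6*(-1/29) + 1174) = -2506/(-12/29 + 1174) = -2506/34034/29 = -2506*29/34034 = -5191/2431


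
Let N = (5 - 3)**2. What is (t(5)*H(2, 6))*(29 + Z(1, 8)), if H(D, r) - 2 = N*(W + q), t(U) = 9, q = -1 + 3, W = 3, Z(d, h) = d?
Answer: 5940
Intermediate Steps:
q = 2
N = 4 (N = 2**2 = 4)
H(D, r) = 22 (H(D, r) = 2 + 4*(3 + 2) = 2 + 4*5 = 2 + 20 = 22)
(t(5)*H(2, 6))*(29 + Z(1, 8)) = (9*22)*(29 + 1) = 198*30 = 5940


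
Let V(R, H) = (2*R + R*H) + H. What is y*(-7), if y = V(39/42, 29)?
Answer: -809/2 ≈ -404.50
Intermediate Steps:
V(R, H) = H + 2*R + H*R (V(R, H) = (2*R + H*R) + H = H + 2*R + H*R)
y = 809/14 (y = 29 + 2*(39/42) + 29*(39/42) = 29 + 2*(39*(1/42)) + 29*(39*(1/42)) = 29 + 2*(13/14) + 29*(13/14) = 29 + 13/7 + 377/14 = 809/14 ≈ 57.786)
y*(-7) = (809/14)*(-7) = -809/2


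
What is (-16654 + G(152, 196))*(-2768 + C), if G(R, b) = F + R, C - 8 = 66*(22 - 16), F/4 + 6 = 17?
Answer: 38906712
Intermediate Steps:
F = 44 (F = -24 + 4*17 = -24 + 68 = 44)
C = 404 (C = 8 + 66*(22 - 16) = 8 + 66*6 = 8 + 396 = 404)
G(R, b) = 44 + R
(-16654 + G(152, 196))*(-2768 + C) = (-16654 + (44 + 152))*(-2768 + 404) = (-16654 + 196)*(-2364) = -16458*(-2364) = 38906712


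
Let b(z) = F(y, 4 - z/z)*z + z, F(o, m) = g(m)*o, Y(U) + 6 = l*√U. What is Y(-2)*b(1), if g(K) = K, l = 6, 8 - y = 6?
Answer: -42 + 42*I*√2 ≈ -42.0 + 59.397*I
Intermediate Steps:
y = 2 (y = 8 - 1*6 = 8 - 6 = 2)
Y(U) = -6 + 6*√U
F(o, m) = m*o
b(z) = 7*z (b(z) = ((4 - z/z)*2)*z + z = ((4 - 1*1)*2)*z + z = ((4 - 1)*2)*z + z = (3*2)*z + z = 6*z + z = 7*z)
Y(-2)*b(1) = (-6 + 6*√(-2))*(7*1) = (-6 + 6*(I*√2))*7 = (-6 + 6*I*√2)*7 = -42 + 42*I*√2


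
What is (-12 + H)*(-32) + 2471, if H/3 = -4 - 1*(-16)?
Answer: 1703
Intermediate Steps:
H = 36 (H = 3*(-4 - 1*(-16)) = 3*(-4 + 16) = 3*12 = 36)
(-12 + H)*(-32) + 2471 = (-12 + 36)*(-32) + 2471 = 24*(-32) + 2471 = -768 + 2471 = 1703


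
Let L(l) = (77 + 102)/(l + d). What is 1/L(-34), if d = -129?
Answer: -163/179 ≈ -0.91061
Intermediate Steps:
L(l) = 179/(-129 + l) (L(l) = (77 + 102)/(l - 129) = 179/(-129 + l))
1/L(-34) = 1/(179/(-129 - 34)) = 1/(179/(-163)) = 1/(179*(-1/163)) = 1/(-179/163) = -163/179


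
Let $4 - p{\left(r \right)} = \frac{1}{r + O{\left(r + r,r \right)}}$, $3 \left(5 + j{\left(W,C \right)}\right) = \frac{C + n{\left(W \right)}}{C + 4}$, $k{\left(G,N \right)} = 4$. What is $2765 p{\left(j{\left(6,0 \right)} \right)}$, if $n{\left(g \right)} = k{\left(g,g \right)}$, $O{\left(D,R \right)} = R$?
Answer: $\frac{45425}{4} \approx 11356.0$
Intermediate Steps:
$n{\left(g \right)} = 4$
$j{\left(W,C \right)} = - \frac{14}{3}$ ($j{\left(W,C \right)} = -5 + \frac{\left(C + 4\right) \frac{1}{C + 4}}{3} = -5 + \frac{\left(4 + C\right) \frac{1}{4 + C}}{3} = -5 + \frac{1}{3} \cdot 1 = -5 + \frac{1}{3} = - \frac{14}{3}$)
$p{\left(r \right)} = 4 - \frac{1}{2 r}$ ($p{\left(r \right)} = 4 - \frac{1}{r + r} = 4 - \frac{1}{2 r}$)
$2765 p{\left(j{\left(6,0 \right)} \right)} = 2765 \left(4 - \frac{1}{2 \left(- \frac{14}{3}\right)}\right) = 2765 \left(4 - - \frac{3}{28}\right) = 2765 \left(4 + \frac{3}{28}\right) = 2765 \cdot \frac{115}{28} = \frac{45425}{4}$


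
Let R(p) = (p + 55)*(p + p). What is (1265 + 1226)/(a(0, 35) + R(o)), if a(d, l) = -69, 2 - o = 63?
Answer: 2491/663 ≈ 3.7572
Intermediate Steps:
o = -61 (o = 2 - 1*63 = 2 - 63 = -61)
R(p) = 2*p*(55 + p) (R(p) = (55 + p)*(2*p) = 2*p*(55 + p))
(1265 + 1226)/(a(0, 35) + R(o)) = (1265 + 1226)/(-69 + 2*(-61)*(55 - 61)) = 2491/(-69 + 2*(-61)*(-6)) = 2491/(-69 + 732) = 2491/663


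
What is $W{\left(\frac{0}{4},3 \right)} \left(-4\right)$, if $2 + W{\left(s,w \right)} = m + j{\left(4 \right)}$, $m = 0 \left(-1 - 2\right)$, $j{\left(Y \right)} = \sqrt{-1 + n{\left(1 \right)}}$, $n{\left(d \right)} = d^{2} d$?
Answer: $8$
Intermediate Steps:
$n{\left(d \right)} = d^{3}$
$j{\left(Y \right)} = 0$ ($j{\left(Y \right)} = \sqrt{-1 + 1^{3}} = \sqrt{-1 + 1} = \sqrt{0} = 0$)
$m = 0$ ($m = 0 \left(-3\right) = 0$)
$W{\left(s,w \right)} = -2$ ($W{\left(s,w \right)} = -2 + \left(0 + 0\right) = -2 + 0 = -2$)
$W{\left(\frac{0}{4},3 \right)} \left(-4\right) = \left(-2\right) \left(-4\right) = 8$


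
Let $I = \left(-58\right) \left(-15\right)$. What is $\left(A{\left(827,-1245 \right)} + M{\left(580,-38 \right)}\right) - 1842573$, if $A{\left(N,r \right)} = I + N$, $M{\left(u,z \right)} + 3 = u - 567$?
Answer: $-1840866$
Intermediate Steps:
$M{\left(u,z \right)} = -570 + u$ ($M{\left(u,z \right)} = -3 + \left(u - 567\right) = -3 + \left(-567 + u\right) = -570 + u$)
$I = 870$
$A{\left(N,r \right)} = 870 + N$
$\left(A{\left(827,-1245 \right)} + M{\left(580,-38 \right)}\right) - 1842573 = \left(\left(870 + 827\right) + \left(-570 + 580\right)\right) - 1842573 = \left(1697 + 10\right) - 1842573 = 1707 - 1842573 = -1840866$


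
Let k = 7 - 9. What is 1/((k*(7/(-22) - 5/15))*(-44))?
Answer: -3/172 ≈ -0.017442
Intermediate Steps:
k = -2
1/((k*(7/(-22) - 5/15))*(-44)) = 1/(-2*(7/(-22) - 5/15)*(-44)) = 1/(-2*(7*(-1/22) - 5*1/15)*(-44)) = 1/(-2*(-7/22 - ⅓)*(-44)) = 1/(-2*(-43/66)*(-44)) = 1/((43/33)*(-44)) = 1/(-172/3) = -3/172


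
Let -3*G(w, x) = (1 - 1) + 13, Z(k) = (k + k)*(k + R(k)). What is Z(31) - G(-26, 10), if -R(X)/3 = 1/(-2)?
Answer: 6058/3 ≈ 2019.3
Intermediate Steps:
R(X) = 3/2 (R(X) = -3/(-2) = -3*(-½) = 3/2)
Z(k) = 2*k*(3/2 + k) (Z(k) = (k + k)*(k + 3/2) = (2*k)*(3/2 + k) = 2*k*(3/2 + k))
G(w, x) = -13/3 (G(w, x) = -((1 - 1) + 13)/3 = -(0 + 13)/3 = -⅓*13 = -13/3)
Z(31) - G(-26, 10) = 31*(3 + 2*31) - 1*(-13/3) = 31*(3 + 62) + 13/3 = 31*65 + 13/3 = 2015 + 13/3 = 6058/3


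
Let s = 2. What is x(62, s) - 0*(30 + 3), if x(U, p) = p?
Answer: 2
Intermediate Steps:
x(62, s) - 0*(30 + 3) = 2 - 0*(30 + 3) = 2 - 0*33 = 2 - 1*0 = 2 + 0 = 2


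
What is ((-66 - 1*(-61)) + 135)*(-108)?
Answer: -14040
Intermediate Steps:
((-66 - 1*(-61)) + 135)*(-108) = ((-66 + 61) + 135)*(-108) = (-5 + 135)*(-108) = 130*(-108) = -14040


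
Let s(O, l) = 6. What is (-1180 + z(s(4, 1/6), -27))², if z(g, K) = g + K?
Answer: 1442401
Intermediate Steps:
z(g, K) = K + g
(-1180 + z(s(4, 1/6), -27))² = (-1180 + (-27 + 6))² = (-1180 - 21)² = (-1201)² = 1442401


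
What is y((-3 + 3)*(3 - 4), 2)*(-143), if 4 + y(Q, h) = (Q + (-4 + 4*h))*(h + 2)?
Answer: -1716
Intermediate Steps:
y(Q, h) = -4 + (2 + h)*(-4 + Q + 4*h) (y(Q, h) = -4 + (Q + (-4 + 4*h))*(h + 2) = -4 + (-4 + Q + 4*h)*(2 + h) = -4 + (2 + h)*(-4 + Q + 4*h))
y((-3 + 3)*(3 - 4), 2)*(-143) = (-12 + 2*((-3 + 3)*(3 - 4)) + 4*2 + 4*2**2 + ((-3 + 3)*(3 - 4))*2)*(-143) = (-12 + 2*(0*(-1)) + 8 + 4*4 + (0*(-1))*2)*(-143) = (-12 + 2*0 + 8 + 16 + 0*2)*(-143) = (-12 + 0 + 8 + 16 + 0)*(-143) = 12*(-143) = -1716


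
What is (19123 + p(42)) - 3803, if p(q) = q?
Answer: 15362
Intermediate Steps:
(19123 + p(42)) - 3803 = (19123 + 42) - 3803 = 19165 - 3803 = 15362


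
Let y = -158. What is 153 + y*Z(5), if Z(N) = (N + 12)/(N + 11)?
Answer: -119/8 ≈ -14.875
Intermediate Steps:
Z(N) = (12 + N)/(11 + N)
153 + y*Z(5) = 153 - 158*(12 + 5)/(11 + 5) = 153 - 158*17/16 = 153 - 1343/8 = -119/8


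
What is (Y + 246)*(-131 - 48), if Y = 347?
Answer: -106147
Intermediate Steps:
(Y + 246)*(-131 - 48) = (347 + 246)*(-131 - 48) = 593*(-179) = -106147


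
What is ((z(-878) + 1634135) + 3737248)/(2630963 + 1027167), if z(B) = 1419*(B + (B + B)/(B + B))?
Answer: 58956/52259 ≈ 1.1282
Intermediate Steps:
z(B) = 1419 + 1419*B (z(B) = 1419*(B + (2*B)/((2*B))) = 1419*(B + (2*B)*(1/(2*B))) = 1419*(B + 1) = 1419*(1 + B) = 1419 + 1419*B)
((z(-878) + 1634135) + 3737248)/(2630963 + 1027167) = (((1419 + 1419*(-878)) + 1634135) + 3737248)/(2630963 + 1027167) = (((1419 - 1245882) + 1634135) + 3737248)/3658130 = ((-1244463 + 1634135) + 3737248)*(1/3658130) = (389672 + 3737248)*(1/3658130) = 4126920*(1/3658130) = 58956/52259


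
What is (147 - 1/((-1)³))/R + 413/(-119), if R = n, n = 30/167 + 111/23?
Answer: 501739/19227 ≈ 26.096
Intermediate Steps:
n = 19227/3841 (n = 30*(1/167) + 111*(1/23) = 30/167 + 111/23 = 19227/3841 ≈ 5.0057)
R = 19227/3841 ≈ 5.0057
(147 - 1/((-1)³))/R + 413/(-119) = (147 - 1/((-1)³))/(19227/3841) + 413/(-119) = (147 - 1/(-1))*(3841/19227) + 413*(-1/119) = (147 - 1*(-1))*(3841/19227) - 59/17 = (147 + 1)*(3841/19227) - 59/17 = 148*(3841/19227) - 59/17 = 568468/19227 - 59/17 = 501739/19227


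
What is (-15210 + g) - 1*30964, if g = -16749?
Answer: -62923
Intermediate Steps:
(-15210 + g) - 1*30964 = (-15210 - 16749) - 1*30964 = -31959 - 30964 = -62923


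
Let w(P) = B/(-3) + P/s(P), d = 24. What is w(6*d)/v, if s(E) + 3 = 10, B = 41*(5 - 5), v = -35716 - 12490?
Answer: -72/168721 ≈ -0.00042674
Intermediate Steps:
v = -48206
B = 0 (B = 41*0 = 0)
s(E) = 7 (s(E) = -3 + 10 = 7)
w(P) = P/7 (w(P) = 0/(-3) + P/7 = 0*(-⅓) + P*(⅐) = 0 + P/7 = P/7)
w(6*d)/v = ((6*24)/7)/(-48206) = ((⅐)*144)*(-1/48206) = (144/7)*(-1/48206) = -72/168721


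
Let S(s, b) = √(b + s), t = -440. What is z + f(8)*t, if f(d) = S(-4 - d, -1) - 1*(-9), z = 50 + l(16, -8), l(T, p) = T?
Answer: -3894 - 440*I*√13 ≈ -3894.0 - 1586.4*I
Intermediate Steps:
z = 66 (z = 50 + 16 = 66)
f(d) = 9 + √(-5 - d) (f(d) = √(-1 + (-4 - d)) - 1*(-9) = √(-5 - d) + 9 = 9 + √(-5 - d))
z + f(8)*t = 66 + (9 + √(-5 - 1*8))*(-440) = 66 + (9 + √(-5 - 8))*(-440) = 66 + (9 + √(-13))*(-440) = 66 + (9 + I*√13)*(-440) = 66 + (-3960 - 440*I*√13) = -3894 - 440*I*√13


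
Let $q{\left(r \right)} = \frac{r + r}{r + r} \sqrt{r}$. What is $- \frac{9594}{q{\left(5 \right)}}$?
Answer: $- \frac{9594 \sqrt{5}}{5} \approx -4290.6$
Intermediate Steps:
$q{\left(r \right)} = \sqrt{r}$ ($q{\left(r \right)} = \frac{2 r}{2 r} \sqrt{r} = 2 r \frac{1}{2 r} \sqrt{r} = 1 \sqrt{r} = \sqrt{r}$)
$- \frac{9594}{q{\left(5 \right)}} = - \frac{9594}{\sqrt{5}} = - 9594 \frac{\sqrt{5}}{5} = - \frac{9594 \sqrt{5}}{5}$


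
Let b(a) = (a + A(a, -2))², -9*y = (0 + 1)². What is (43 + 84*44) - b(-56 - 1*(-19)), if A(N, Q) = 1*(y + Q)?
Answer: 178955/81 ≈ 2209.3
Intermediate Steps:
y = -⅑ (y = -(0 + 1)²/9 = -⅑*1² = -⅑*1 = -⅑ ≈ -0.11111)
A(N, Q) = -⅑ + Q (A(N, Q) = 1*(-⅑ + Q) = -⅑ + Q)
b(a) = (-19/9 + a)² (b(a) = (a + (-⅑ - 2))² = (a - 19/9)² = (-19/9 + a)²)
(43 + 84*44) - b(-56 - 1*(-19)) = (43 + 84*44) - (-19 + 9*(-56 - 1*(-19)))²/81 = (43 + 3696) - (-19 + 9*(-56 + 19))²/81 = 3739 - (-19 + 9*(-37))²/81 = 3739 - (-19 - 333)²/81 = 3739 - (-352)²/81 = 3739 - 123904/81 = 178955/81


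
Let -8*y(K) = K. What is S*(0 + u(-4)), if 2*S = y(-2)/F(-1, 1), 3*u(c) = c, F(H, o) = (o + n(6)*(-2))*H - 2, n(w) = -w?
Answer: 1/90 ≈ 0.011111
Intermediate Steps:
y(K) = -K/8
F(H, o) = -2 + H*(12 + o) (F(H, o) = (o - 1*6*(-2))*H - 2 = (o - 6*(-2))*H - 2 = (o + 12)*H - 2 = (12 + o)*H - 2 = H*(12 + o) - 2 = -2 + H*(12 + o))
u(c) = c/3
S = -1/120 (S = ((-⅛*(-2))/(-2 + 12*(-1) - 1*1))/2 = (1/(4*(-2 - 12 - 1)))/2 = ((¼)/(-15))/2 = ((¼)*(-1/15))/2 = (½)*(-1/60) = -1/120 ≈ -0.0083333)
S*(0 + u(-4)) = -(0 + (⅓)*(-4))/120 = -(0 - 4/3)/120 = -1/120*(-4/3) = 1/90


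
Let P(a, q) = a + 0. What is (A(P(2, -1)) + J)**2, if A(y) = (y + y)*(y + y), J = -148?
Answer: 17424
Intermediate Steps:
P(a, q) = a
A(y) = 4*y**2 (A(y) = (2*y)*(2*y) = 4*y**2)
(A(P(2, -1)) + J)**2 = (4*2**2 - 148)**2 = (4*4 - 148)**2 = (16 - 148)**2 = (-132)**2 = 17424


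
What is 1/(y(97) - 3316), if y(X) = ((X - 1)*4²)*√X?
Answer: 829/54463964 + 96*√97/13615991 ≈ 8.4661e-5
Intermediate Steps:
y(X) = √X*(-16 + 16*X) (y(X) = ((-1 + X)*16)*√X = (-16 + 16*X)*√X = √X*(-16 + 16*X))
1/(y(97) - 3316) = 1/(16*√97*(-1 + 97) - 3316) = 1/(16*√97*96 - 3316) = 1/(1536*√97 - 3316) = 1/(-3316 + 1536*√97)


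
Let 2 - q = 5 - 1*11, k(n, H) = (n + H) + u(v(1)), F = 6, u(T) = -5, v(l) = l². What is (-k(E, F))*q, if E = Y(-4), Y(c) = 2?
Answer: -24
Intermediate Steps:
E = 2
k(n, H) = -5 + H + n (k(n, H) = (n + H) - 5 = (H + n) - 5 = -5 + H + n)
q = 8 (q = 2 - (5 - 1*11) = 2 - (5 - 11) = 2 - 1*(-6) = 2 + 6 = 8)
(-k(E, F))*q = -(-5 + 6 + 2)*8 = -1*3*8 = -3*8 = -24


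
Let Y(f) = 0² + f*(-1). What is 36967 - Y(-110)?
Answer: 36857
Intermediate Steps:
Y(f) = -f (Y(f) = 0 - f = -f)
36967 - Y(-110) = 36967 - (-1)*(-110) = 36967 - 1*110 = 36967 - 110 = 36857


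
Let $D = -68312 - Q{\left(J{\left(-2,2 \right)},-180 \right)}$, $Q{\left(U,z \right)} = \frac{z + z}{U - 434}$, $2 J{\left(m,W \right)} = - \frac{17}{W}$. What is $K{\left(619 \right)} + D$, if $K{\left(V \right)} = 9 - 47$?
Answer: $- \frac{119818990}{1753} \approx -68351.0$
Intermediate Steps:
$J{\left(m,W \right)} = - \frac{17}{2 W}$ ($J{\left(m,W \right)} = \frac{\left(-17\right) \frac{1}{W}}{2} = - \frac{17}{2 W}$)
$K{\left(V \right)} = -38$ ($K{\left(V \right)} = 9 - 47 = -38$)
$Q{\left(U,z \right)} = \frac{2 z}{-434 + U}$
$D = - \frac{119752376}{1753}$ ($D = -68312 - 2 \left(-180\right) \frac{1}{-434 - \frac{17}{2 \cdot 2}} = -68312 - 2 \left(-180\right) \frac{1}{-434 - \frac{17}{4}} = -68312 - 2 \left(-180\right) \frac{1}{- \frac{1753}{4}} = -68312 - 2 \left(-180\right) \left(- \frac{4}{1753}\right) = -68312 - \frac{1440}{1753} = - \frac{119752376}{1753} \approx -68313.0$)
$K{\left(619 \right)} + D = -38 - \frac{119752376}{1753} = - \frac{119818990}{1753}$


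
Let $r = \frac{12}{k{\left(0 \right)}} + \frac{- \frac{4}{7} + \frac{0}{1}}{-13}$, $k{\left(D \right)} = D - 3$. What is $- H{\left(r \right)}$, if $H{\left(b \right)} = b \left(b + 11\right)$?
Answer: $\frac{230760}{8281} \approx 27.866$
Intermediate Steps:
$k{\left(D \right)} = -3 + D$ ($k{\left(D \right)} = D - 3 = -3 + D$)
$r = - \frac{360}{91}$ ($r = \frac{12}{-3 + 0} + \frac{- \frac{4}{7} + \frac{0}{1}}{-13} = \frac{12}{-3} + \left(\left(-4\right) \frac{1}{7} + 0 \cdot 1\right) \left(- \frac{1}{13}\right) = 12 \left(- \frac{1}{3}\right) + \left(- \frac{4}{7} + 0\right) \left(- \frac{1}{13}\right) = -4 - - \frac{4}{91} = -4 + \frac{4}{91} = - \frac{360}{91} \approx -3.956$)
$H{\left(b \right)} = b \left(11 + b\right)$
$- H{\left(r \right)} = - \frac{\left(-360\right) \left(11 - \frac{360}{91}\right)}{91} = - \frac{\left(-360\right) 641}{91 \cdot 91} = \left(-1\right) \left(- \frac{230760}{8281}\right) = \frac{230760}{8281}$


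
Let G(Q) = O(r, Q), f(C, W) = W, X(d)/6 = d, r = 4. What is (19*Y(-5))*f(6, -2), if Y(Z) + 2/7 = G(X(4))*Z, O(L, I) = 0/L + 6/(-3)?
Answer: -2584/7 ≈ -369.14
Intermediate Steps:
X(d) = 6*d
O(L, I) = -2 (O(L, I) = 0 + 6*(-⅓) = 0 - 2 = -2)
G(Q) = -2
Y(Z) = -2/7 - 2*Z
(19*Y(-5))*f(6, -2) = (19*(-2/7 - 2*(-5)))*(-2) = (19*(-2/7 + 10))*(-2) = (19*(68/7))*(-2) = (1292/7)*(-2) = -2584/7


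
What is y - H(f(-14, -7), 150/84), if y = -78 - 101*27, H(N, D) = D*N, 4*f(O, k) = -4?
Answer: -39245/14 ≈ -2803.2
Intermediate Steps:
f(O, k) = -1 (f(O, k) = (1/4)*(-4) = -1)
y = -2805 (y = -78 - 2727 = -2805)
y - H(f(-14, -7), 150/84) = -2805 - 150/84*(-1) = -2805 - 150*(1/84)*(-1) = -2805 - 25*(-1)/14 = -2805 - 1*(-25/14) = -2805 + 25/14 = -39245/14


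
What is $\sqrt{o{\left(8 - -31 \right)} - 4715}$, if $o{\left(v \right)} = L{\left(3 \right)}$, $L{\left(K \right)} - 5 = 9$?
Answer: $i \sqrt{4701} \approx 68.564 i$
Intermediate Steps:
$L{\left(K \right)} = 14$ ($L{\left(K \right)} = 5 + 9 = 14$)
$o{\left(v \right)} = 14$
$\sqrt{o{\left(8 - -31 \right)} - 4715} = \sqrt{14 - 4715} = \sqrt{-4701} = i \sqrt{4701}$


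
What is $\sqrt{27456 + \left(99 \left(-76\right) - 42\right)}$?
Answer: $3 \sqrt{2210} \approx 141.03$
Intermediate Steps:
$\sqrt{27456 + \left(99 \left(-76\right) - 42\right)} = \sqrt{27456 - 7566} = \sqrt{19890} = 3 \sqrt{2210}$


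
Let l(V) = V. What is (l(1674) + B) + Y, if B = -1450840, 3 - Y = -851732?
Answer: -597431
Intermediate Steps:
Y = 851735 (Y = 3 - 1*(-851732) = 3 + 851732 = 851735)
(l(1674) + B) + Y = (1674 - 1450840) + 851735 = -1449166 + 851735 = -597431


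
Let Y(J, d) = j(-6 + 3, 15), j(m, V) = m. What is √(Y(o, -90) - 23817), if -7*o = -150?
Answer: 2*I*√5955 ≈ 154.34*I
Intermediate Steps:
o = 150/7 (o = -⅐*(-150) = 150/7 ≈ 21.429)
Y(J, d) = -3 (Y(J, d) = -6 + 3 = -3)
√(Y(o, -90) - 23817) = √(-3 - 23817) = √(-23820) = 2*I*√5955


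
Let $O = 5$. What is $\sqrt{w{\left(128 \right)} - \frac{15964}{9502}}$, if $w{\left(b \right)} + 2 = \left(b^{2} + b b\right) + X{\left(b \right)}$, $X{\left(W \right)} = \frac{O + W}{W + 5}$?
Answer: $\frac{61 \sqrt{198758085}}{4751} \approx 181.01$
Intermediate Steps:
$X{\left(W \right)} = 1$ ($X{\left(W \right)} = \frac{5 + W}{W + 5} = \frac{5 + W}{5 + W} = 1$)
$w{\left(b \right)} = -1 + 2 b^{2}$ ($w{\left(b \right)} = -2 + \left(\left(b^{2} + b b\right) + 1\right) = -2 + \left(\left(b^{2} + b^{2}\right) + 1\right) = -2 + \left(2 b^{2} + 1\right) = -2 + \left(1 + 2 b^{2}\right) = -1 + 2 b^{2}$)
$\sqrt{w{\left(128 \right)} - \frac{15964}{9502}} = \sqrt{\left(-1 + 2 \cdot 128^{2}\right) - \frac{15964}{9502}} = \sqrt{\left(-1 + 2 \cdot 16384\right) - \frac{7982}{4751}} = \sqrt{\left(-1 + 32768\right) - \frac{7982}{4751}} = \sqrt{32767 - \frac{7982}{4751}} = \sqrt{\frac{155668035}{4751}} = \frac{61 \sqrt{198758085}}{4751}$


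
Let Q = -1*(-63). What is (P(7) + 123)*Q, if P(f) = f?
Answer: 8190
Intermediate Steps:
Q = 63
(P(7) + 123)*Q = (7 + 123)*63 = 130*63 = 8190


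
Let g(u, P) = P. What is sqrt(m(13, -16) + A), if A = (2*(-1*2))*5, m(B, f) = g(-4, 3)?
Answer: I*sqrt(17) ≈ 4.1231*I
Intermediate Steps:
m(B, f) = 3
A = -20 (A = (2*(-2))*5 = -4*5 = -20)
sqrt(m(13, -16) + A) = sqrt(3 - 20) = sqrt(-17) = I*sqrt(17)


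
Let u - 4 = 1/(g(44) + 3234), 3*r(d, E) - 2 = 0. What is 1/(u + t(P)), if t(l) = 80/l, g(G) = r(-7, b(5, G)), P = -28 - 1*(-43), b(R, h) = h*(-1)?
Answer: 29112/271721 ≈ 0.10714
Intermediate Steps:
b(R, h) = -h
r(d, E) = ⅔ (r(d, E) = ⅔ + (⅓)*0 = ⅔ + 0 = ⅔)
P = 15 (P = -28 + 43 = 15)
g(G) = ⅔
u = 38819/9704 (u = 4 + 1/(⅔ + 3234) = 4 + 1/(9704/3) = 4 + 3/9704 = 38819/9704 ≈ 4.0003)
1/(u + t(P)) = 1/(38819/9704 + 80/15) = 1/(38819/9704 + 80*(1/15)) = 1/(38819/9704 + 16/3) = 1/(271721/29112) = 29112/271721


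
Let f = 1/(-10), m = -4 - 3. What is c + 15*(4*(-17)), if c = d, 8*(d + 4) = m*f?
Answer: -81913/80 ≈ -1023.9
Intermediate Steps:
m = -7
f = -⅒ ≈ -0.10000
d = -313/80 (d = -4 + (-7*(-⅒))/8 = -4 + (⅛)*(7/10) = -4 + 7/80 = -313/80 ≈ -3.9125)
c = -313/80 ≈ -3.9125
c + 15*(4*(-17)) = -313/80 + 15*(4*(-17)) = -313/80 + 15*(-68) = -313/80 - 1020 = -81913/80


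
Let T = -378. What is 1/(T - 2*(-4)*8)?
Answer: -1/314 ≈ -0.0031847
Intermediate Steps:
1/(T - 2*(-4)*8) = 1/(-378 - 2*(-4)*8) = 1/(-378 + 8*8) = 1/(-378 + 64) = 1/(-314) = -1/314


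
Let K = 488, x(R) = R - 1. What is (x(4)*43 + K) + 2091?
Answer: 2708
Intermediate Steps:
x(R) = -1 + R
(x(4)*43 + K) + 2091 = ((-1 + 4)*43 + 488) + 2091 = (3*43 + 488) + 2091 = (129 + 488) + 2091 = 617 + 2091 = 2708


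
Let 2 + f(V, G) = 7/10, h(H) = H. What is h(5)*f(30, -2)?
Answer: -13/2 ≈ -6.5000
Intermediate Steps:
f(V, G) = -13/10 (f(V, G) = -2 + 7/10 = -13/10)
h(5)*f(30, -2) = 5*(-13/10) = -13/2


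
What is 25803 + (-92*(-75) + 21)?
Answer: 32724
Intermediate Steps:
25803 + (-92*(-75) + 21) = 25803 + (6900 + 21) = 25803 + 6921 = 32724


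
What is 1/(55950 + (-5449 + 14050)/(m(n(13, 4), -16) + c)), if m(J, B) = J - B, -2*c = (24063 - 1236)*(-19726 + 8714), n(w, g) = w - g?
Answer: 125685487/7032103006251 ≈ 1.7873e-5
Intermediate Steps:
c = 125685462 (c = -(24063 - 1236)*(-19726 + 8714)/2 = -22827*(-11012)/2 = -1/2*(-251370924) = 125685462)
1/(55950 + (-5449 + 14050)/(m(n(13, 4), -16) + c)) = 1/(55950 + (-5449 + 14050)/(((13 - 1*4) - 1*(-16)) + 125685462)) = 1/(55950 + 8601/(((13 - 4) + 16) + 125685462)) = 1/(55950 + 8601/((9 + 16) + 125685462)) = 1/(55950 + 8601/(25 + 125685462)) = 1/(55950 + 8601/125685487) = 1/(7032103006251/125685487) = 125685487/7032103006251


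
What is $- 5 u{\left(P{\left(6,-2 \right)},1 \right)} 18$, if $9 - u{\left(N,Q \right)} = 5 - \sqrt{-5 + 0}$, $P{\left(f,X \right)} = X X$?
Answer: $-360 - 90 i \sqrt{5} \approx -360.0 - 201.25 i$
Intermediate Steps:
$P{\left(f,X \right)} = X^{2}$
$u{\left(N,Q \right)} = 4 + i \sqrt{5}$ ($u{\left(N,Q \right)} = 9 - \left(5 - \sqrt{-5 + 0}\right) = 9 - \left(5 - \sqrt{-5}\right) = 9 - \left(5 - i \sqrt{5}\right) = 4 + i \sqrt{5}$)
$- 5 u{\left(P{\left(6,-2 \right)},1 \right)} 18 = - 5 \left(4 + i \sqrt{5}\right) 18 = \left(-20 - 5 i \sqrt{5}\right) 18 = -360 - 90 i \sqrt{5}$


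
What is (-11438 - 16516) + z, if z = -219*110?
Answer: -52044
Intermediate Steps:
z = -24090
(-11438 - 16516) + z = (-11438 - 16516) - 24090 = -27954 - 24090 = -52044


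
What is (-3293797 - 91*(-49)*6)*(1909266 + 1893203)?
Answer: -12422829729167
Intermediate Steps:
(-3293797 - 91*(-49)*6)*(1909266 + 1893203) = (-3293797 + 4459*6)*3802469 = (-3293797 + 26754)*3802469 = -3267043*3802469 = -12422829729167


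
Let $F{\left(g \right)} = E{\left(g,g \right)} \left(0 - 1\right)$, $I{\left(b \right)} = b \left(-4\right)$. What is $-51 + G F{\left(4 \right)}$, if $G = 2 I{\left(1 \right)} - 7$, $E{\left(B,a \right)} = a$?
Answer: $9$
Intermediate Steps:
$I{\left(b \right)} = - 4 b$
$F{\left(g \right)} = - g$ ($F{\left(g \right)} = g \left(0 - 1\right) = g \left(-1\right) = - g$)
$G = -15$ ($G = 2 \left(\left(-4\right) 1\right) - 7 = 2 \left(-4\right) - 7 = -8 - 7 = -15$)
$-51 + G F{\left(4 \right)} = -51 - 15 \left(\left(-1\right) 4\right) = -51 - -60 = -51 + 60 = 9$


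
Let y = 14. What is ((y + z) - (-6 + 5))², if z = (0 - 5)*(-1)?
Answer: 400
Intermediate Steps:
z = 5 (z = -5*(-1) = 5)
((y + z) - (-6 + 5))² = ((14 + 5) - (-6 + 5))² = (19 - 1*(-1))² = (19 + 1)² = 20² = 400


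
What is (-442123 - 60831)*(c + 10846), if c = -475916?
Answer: 233908816780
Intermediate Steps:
(-442123 - 60831)*(c + 10846) = (-442123 - 60831)*(-475916 + 10846) = -502954*(-465070) = 233908816780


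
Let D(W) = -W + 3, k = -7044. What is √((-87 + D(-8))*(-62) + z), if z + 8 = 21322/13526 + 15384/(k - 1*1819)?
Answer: √16900239967605902063/59940469 ≈ 68.585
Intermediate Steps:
D(W) = 3 - W
z = -489077301/59940469 (z = -8 + (21322/13526 + 15384/(-7044 - 1*1819)) = -8 + (21322*(1/13526) + 15384/(-7044 - 1819)) = -8 + (10661/6763 + 15384/(-8863)) = -8 + (10661/6763 + 15384*(-1/8863)) = -8 + (10661/6763 - 15384/8863) = -8 - 9553549/59940469 = -489077301/59940469 ≈ -8.1594)
√((-87 + D(-8))*(-62) + z) = √((-87 + (3 - 1*(-8)))*(-62) - 489077301/59940469) = √((-87 + (3 + 8))*(-62) - 489077301/59940469) = √((-87 + 11)*(-62) - 489077301/59940469) = √(-76*(-62) - 489077301/59940469) = √(4712 - 489077301/59940469) = √(281950412627/59940469) = √16900239967605902063/59940469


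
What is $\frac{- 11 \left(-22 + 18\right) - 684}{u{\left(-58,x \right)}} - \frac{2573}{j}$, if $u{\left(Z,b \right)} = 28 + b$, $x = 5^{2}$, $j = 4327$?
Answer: $- \frac{2905649}{229331} \approx -12.67$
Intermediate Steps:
$x = 25$
$\frac{- 11 \left(-22 + 18\right) - 684}{u{\left(-58,x \right)}} - \frac{2573}{j} = \frac{- 11 \left(-22 + 18\right) - 684}{28 + 25} - \frac{2573}{4327} = \frac{\left(-11\right) \left(-4\right) - 684}{53} - \frac{2573}{4327} = \left(44 - 684\right) \frac{1}{53} - \frac{2573}{4327} = \left(-640\right) \frac{1}{53} - \frac{2573}{4327} = - \frac{640}{53} - \frac{2573}{4327} = - \frac{2905649}{229331}$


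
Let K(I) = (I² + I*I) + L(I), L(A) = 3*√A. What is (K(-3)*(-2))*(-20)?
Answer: 720 + 120*I*√3 ≈ 720.0 + 207.85*I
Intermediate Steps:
K(I) = 2*I² + 3*√I (K(I) = (I² + I*I) + 3*√I = (I² + I²) + 3*√I = 2*I² + 3*√I)
(K(-3)*(-2))*(-20) = ((2*(-3)² + 3*√(-3))*(-2))*(-20) = ((2*9 + 3*(I*√3))*(-2))*(-20) = ((18 + 3*I*√3)*(-2))*(-20) = (-36 - 6*I*√3)*(-20) = 720 + 120*I*√3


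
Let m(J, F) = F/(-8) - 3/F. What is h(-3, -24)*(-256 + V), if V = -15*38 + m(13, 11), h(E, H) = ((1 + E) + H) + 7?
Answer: 1383827/88 ≈ 15725.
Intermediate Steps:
h(E, H) = 8 + E + H (h(E, H) = (1 + E + H) + 7 = 8 + E + H)
m(J, F) = -3/F - F/8 (m(J, F) = F*(-1/8) - 3/F = -F/8 - 3/F = -3/F - F/8)
V = -50305/88 (V = -15*38 + (-3/11 - 1/8*11) = -570 + (-3*1/11 - 11/8) = -570 + (-3/11 - 11/8) = -570 - 145/88 = -50305/88 ≈ -571.65)
h(-3, -24)*(-256 + V) = (8 - 3 - 24)*(-256 - 50305/88) = -19*(-72833/88) = 1383827/88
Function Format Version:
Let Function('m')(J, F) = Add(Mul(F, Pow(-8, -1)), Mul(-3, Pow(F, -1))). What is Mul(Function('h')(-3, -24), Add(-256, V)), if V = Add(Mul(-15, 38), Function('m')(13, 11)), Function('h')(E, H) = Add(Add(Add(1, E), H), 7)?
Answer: Rational(1383827, 88) ≈ 15725.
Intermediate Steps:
Function('h')(E, H) = Add(8, E, H) (Function('h')(E, H) = Add(Add(1, E, H), 7) = Add(8, E, H))
Function('m')(J, F) = Add(Mul(-3, Pow(F, -1)), Mul(Rational(-1, 8), F)) (Function('m')(J, F) = Add(Mul(F, Rational(-1, 8)), Mul(-3, Pow(F, -1))) = Add(Mul(Rational(-1, 8), F), Mul(-3, Pow(F, -1))) = Add(Mul(-3, Pow(F, -1)), Mul(Rational(-1, 8), F)))
V = Rational(-50305, 88) (V = Add(Mul(-15, 38), Add(Mul(-3, Pow(11, -1)), Mul(Rational(-1, 8), 11))) = Add(-570, Add(Mul(-3, Rational(1, 11)), Rational(-11, 8))) = Add(-570, Add(Rational(-3, 11), Rational(-11, 8))) = Add(-570, Rational(-145, 88)) = Rational(-50305, 88) ≈ -571.65)
Mul(Function('h')(-3, -24), Add(-256, V)) = Mul(Add(8, -3, -24), Add(-256, Rational(-50305, 88))) = Mul(-19, Rational(-72833, 88)) = Rational(1383827, 88)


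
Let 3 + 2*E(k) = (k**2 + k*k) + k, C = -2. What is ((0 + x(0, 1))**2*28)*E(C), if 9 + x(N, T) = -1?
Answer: 4200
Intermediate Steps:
x(N, T) = -10 (x(N, T) = -9 - 1 = -10)
E(k) = -3/2 + k**2 + k/2 (E(k) = -3/2 + ((k**2 + k*k) + k)/2 = -3/2 + ((k**2 + k**2) + k)/2 = -3/2 + (2*k**2 + k)/2 = -3/2 + (k + 2*k**2)/2 = -3/2 + (k**2 + k/2) = -3/2 + k**2 + k/2)
((0 + x(0, 1))**2*28)*E(C) = ((0 - 10)**2*28)*(-3/2 + (-2)**2 + (1/2)*(-2)) = ((-10)**2*28)*(-3/2 + 4 - 1) = (100*28)*(3/2) = 2800*(3/2) = 4200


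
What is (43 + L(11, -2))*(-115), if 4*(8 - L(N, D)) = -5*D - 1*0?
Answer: -11155/2 ≈ -5577.5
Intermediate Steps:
L(N, D) = 8 + 5*D/4 (L(N, D) = 8 - (-5*D - 1*0)/4 = 8 - (-5*D + 0)/4 = 8 - (-5)*D/4 = 8 + 5*D/4)
(43 + L(11, -2))*(-115) = (43 + (8 + (5/4)*(-2)))*(-115) = (43 + (8 - 5/2))*(-115) = (43 + 11/2)*(-115) = (97/2)*(-115) = -11155/2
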